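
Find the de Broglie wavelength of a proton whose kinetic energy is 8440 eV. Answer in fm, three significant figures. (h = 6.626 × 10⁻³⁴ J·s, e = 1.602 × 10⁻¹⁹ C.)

λ = 312 fm

KE = 8440 eV = 1.352 × 10⁻¹⁵ J.
p = √(2mKE) = √(2 × 1.673 × 10⁻²⁷ × 1.352 × 10⁻¹⁵) = 2.127 × 10⁻²¹ kg·m/s.
λ = h/p = 6.626 × 10⁻³⁴ / 2.127 × 10⁻²¹ = 3.12 × 10⁻¹³ m = 312 fm.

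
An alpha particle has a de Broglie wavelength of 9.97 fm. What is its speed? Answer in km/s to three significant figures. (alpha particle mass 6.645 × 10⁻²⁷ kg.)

p = h/λ = 6.626 × 10⁻³⁴ / 9.970 × 10⁻¹⁵ = 6.646 × 10⁻²⁰ kg·m/s.
v = p/m = 6.646 × 10⁻²⁰ / 6.645 × 10⁻²⁷ = 1.00 × 10⁷ m/s = 1.00 × 10⁴ km/s.

v = 1.00 × 10⁴ km/s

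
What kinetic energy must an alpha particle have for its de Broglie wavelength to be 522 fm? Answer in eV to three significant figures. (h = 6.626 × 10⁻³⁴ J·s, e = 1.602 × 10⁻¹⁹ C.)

p = h/λ = 6.626 × 10⁻³⁴ / 5.220 × 10⁻¹³ = 1.269 × 10⁻²¹ kg·m/s.
KE = p²/(2m) = (1.269 × 10⁻²¹)² / (2 × 6.645 × 10⁻²⁷) = 1.212 × 10⁻¹⁶ J = 757 eV.

KE = 757 eV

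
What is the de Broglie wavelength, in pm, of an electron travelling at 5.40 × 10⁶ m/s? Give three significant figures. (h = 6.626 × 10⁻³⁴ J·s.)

p = mv = 9.109 × 10⁻³¹ × 5.40 × 10⁶ = 4.919 × 10⁻²⁴ kg·m/s.
λ = h/p = 6.626 × 10⁻³⁴ / 4.919 × 10⁻²⁴ = 1.35 × 10⁻¹⁰ m = 135 pm.

λ = 135 pm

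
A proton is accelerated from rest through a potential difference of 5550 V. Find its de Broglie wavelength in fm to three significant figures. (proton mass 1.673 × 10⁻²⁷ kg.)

λ = 384 fm

KE = eV = 1.602 × 10⁻¹⁹ × 5550 = 8.891 × 10⁻¹⁶ J.
p = √(2mKE) = √(2 × 1.673 × 10⁻²⁷ × 8.891 × 10⁻¹⁶) = 1.725 × 10⁻²¹ kg·m/s.
λ = h/p = 6.626 × 10⁻³⁴ / 1.725 × 10⁻²¹ = 3.84 × 10⁻¹³ m = 384 fm.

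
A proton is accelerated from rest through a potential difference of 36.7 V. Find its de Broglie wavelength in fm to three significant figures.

λ = 4720 fm

KE = eV = 1.602 × 10⁻¹⁹ × 36.70 = 5.879 × 10⁻¹⁸ J.
p = √(2mKE) = √(2 × 1.673 × 10⁻²⁷ × 5.879 × 10⁻¹⁸) = 1.403 × 10⁻²² kg·m/s.
λ = h/p = 6.626 × 10⁻³⁴ / 1.403 × 10⁻²² = 4.72 × 10⁻¹² m = 4720 fm.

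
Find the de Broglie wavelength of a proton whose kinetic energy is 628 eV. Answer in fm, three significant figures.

λ = 1140 fm

KE = 628 eV = 1.006 × 10⁻¹⁶ J.
p = √(2mKE) = √(2 × 1.673 × 10⁻²⁷ × 1.006 × 10⁻¹⁶) = 5.802 × 10⁻²² kg·m/s.
λ = h/p = 6.626 × 10⁻³⁴ / 5.802 × 10⁻²² = 1.14 × 10⁻¹² m = 1140 fm.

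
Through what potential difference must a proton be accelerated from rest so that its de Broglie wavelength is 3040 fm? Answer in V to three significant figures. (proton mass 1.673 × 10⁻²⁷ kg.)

p = h/λ = 6.626 × 10⁻³⁴ / 3.040 × 10⁻¹² = 2.180 × 10⁻²² kg·m/s.
KE = p²/(2m) = 1.420 × 10⁻¹⁷ J.
V = KE/e = 1.420 × 10⁻¹⁷ / (1.602 × 10⁻¹⁹) = 88.6 V.

V = 88.6 V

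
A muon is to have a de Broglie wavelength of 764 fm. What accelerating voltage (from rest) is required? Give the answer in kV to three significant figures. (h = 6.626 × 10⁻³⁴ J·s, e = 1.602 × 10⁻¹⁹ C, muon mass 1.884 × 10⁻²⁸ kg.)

V = 12.5 kV

p = h/λ = 6.626 × 10⁻³⁴ / 7.640 × 10⁻¹³ = 8.673 × 10⁻²² kg·m/s.
KE = p²/(2m) = 1.996 × 10⁻¹⁵ J.
V = KE/e = 1.996 × 10⁻¹⁵ / (1.602 × 10⁻¹⁹) = 12.5 kV.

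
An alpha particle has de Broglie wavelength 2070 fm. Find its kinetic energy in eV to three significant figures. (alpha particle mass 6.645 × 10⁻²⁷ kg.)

p = h/λ = 6.626 × 10⁻³⁴ / 2.070 × 10⁻¹² = 3.201 × 10⁻²² kg·m/s.
KE = p²/(2m) = (3.201 × 10⁻²²)² / (2 × 6.645 × 10⁻²⁷) = 7.710 × 10⁻¹⁸ J = 48.1 eV.

KE = 48.1 eV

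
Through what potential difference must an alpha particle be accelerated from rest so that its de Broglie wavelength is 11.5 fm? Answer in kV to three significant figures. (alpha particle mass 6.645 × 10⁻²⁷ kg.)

p = h/λ = 6.626 × 10⁻³⁴ / 1.150 × 10⁻¹⁴ = 5.762 × 10⁻²⁰ kg·m/s.
KE = p²/(2m) = 2.498 × 10⁻¹³ J.
V = KE/2e = 2.498 × 10⁻¹³ / (2 × 1.602 × 10⁻¹⁹) = 780 kV.

V = 780 kV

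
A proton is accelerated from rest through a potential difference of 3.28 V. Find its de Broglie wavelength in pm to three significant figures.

λ = 15.8 pm

KE = eV = 1.602 × 10⁻¹⁹ × 3.280 = 5.255 × 10⁻¹⁹ J.
p = √(2mKE) = √(2 × 1.673 × 10⁻²⁷ × 5.255 × 10⁻¹⁹) = 4.193 × 10⁻²³ kg·m/s.
λ = h/p = 6.626 × 10⁻³⁴ / 4.193 × 10⁻²³ = 1.58 × 10⁻¹¹ m = 15.8 pm.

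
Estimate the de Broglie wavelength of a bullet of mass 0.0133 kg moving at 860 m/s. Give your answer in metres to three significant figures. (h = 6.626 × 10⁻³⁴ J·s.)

λ = 5.79 × 10⁻³⁵ m

p = mv = 0.0133 × 860 = 1.144 × 10¹ kg·m/s.
λ = h/p = 6.626 × 10⁻³⁴ / 1.144 × 10¹ = 5.79 × 10⁻³⁵ m.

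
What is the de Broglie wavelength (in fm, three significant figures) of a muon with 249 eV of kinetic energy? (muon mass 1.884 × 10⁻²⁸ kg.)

λ = 5400 fm

KE = 249 eV = 3.989 × 10⁻¹⁷ J.
p = √(2mKE) = √(2 × 1.884 × 10⁻²⁸ × 3.989 × 10⁻¹⁷) = 1.226 × 10⁻²² kg·m/s.
λ = h/p = 6.626 × 10⁻³⁴ / 1.226 × 10⁻²² = 5.40 × 10⁻¹² m = 5400 fm.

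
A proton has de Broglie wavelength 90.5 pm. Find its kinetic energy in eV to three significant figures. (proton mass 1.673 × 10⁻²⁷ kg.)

KE = 0.100 eV

p = h/λ = 6.626 × 10⁻³⁴ / 9.050 × 10⁻¹¹ = 7.322 × 10⁻²⁴ kg·m/s.
KE = p²/(2m) = (7.322 × 10⁻²⁴)² / (2 × 1.673 × 10⁻²⁷) = 1.602 × 10⁻²⁰ J = 0.100 eV.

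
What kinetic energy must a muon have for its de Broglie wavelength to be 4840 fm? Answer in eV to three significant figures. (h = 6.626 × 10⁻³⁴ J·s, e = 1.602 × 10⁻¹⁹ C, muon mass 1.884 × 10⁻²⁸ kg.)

KE = 310 eV

p = h/λ = 6.626 × 10⁻³⁴ / 4.840 × 10⁻¹² = 1.369 × 10⁻²² kg·m/s.
KE = p²/(2m) = (1.369 × 10⁻²²)² / (2 × 1.884 × 10⁻²⁸) = 4.974 × 10⁻¹⁷ J = 310 eV.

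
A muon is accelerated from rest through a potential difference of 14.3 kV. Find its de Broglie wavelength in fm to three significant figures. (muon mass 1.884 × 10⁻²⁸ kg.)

λ = 713 fm

KE = eV = 1.602 × 10⁻¹⁹ × 1.430 × 10⁴ = 2.291 × 10⁻¹⁵ J.
p = √(2mKE) = √(2 × 1.884 × 10⁻²⁸ × 2.291 × 10⁻¹⁵) = 9.291 × 10⁻²² kg·m/s.
λ = h/p = 6.626 × 10⁻³⁴ / 9.291 × 10⁻²² = 7.13 × 10⁻¹³ m = 713 fm.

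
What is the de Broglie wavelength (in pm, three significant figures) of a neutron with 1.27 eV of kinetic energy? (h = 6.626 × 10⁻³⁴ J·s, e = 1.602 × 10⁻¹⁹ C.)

KE = 1.27 eV = 2.035 × 10⁻¹⁹ J.
p = √(2mKE) = √(2 × 1.675 × 10⁻²⁷ × 2.035 × 10⁻¹⁹) = 2.611 × 10⁻²³ kg·m/s.
λ = h/p = 6.626 × 10⁻³⁴ / 2.611 × 10⁻²³ = 2.54 × 10⁻¹¹ m = 25.4 pm.

λ = 25.4 pm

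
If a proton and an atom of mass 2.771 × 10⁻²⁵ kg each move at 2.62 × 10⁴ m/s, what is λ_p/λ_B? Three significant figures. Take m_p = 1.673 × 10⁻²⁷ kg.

At fixed v, p = mv so λ = h/(mv) ∝ 1/m.
λ_p/λ_B = m_B/m_p = 2.771 × 10⁻²⁵/1.673 × 10⁻²⁷ = 166.

λ_p/λ_B = 166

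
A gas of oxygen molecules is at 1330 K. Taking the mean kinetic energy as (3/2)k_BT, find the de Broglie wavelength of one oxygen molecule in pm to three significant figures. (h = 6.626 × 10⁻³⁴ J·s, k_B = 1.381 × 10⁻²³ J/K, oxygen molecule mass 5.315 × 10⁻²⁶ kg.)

λ = 12.2 pm

KE = (3/2)k_BT = 1.5 × 1.381 × 10⁻²³ × 1330 = 2.755 × 10⁻²⁰ J.
p = √(2mKE) = √(2 × 5.315 × 10⁻²⁶ × 2.755 × 10⁻²⁰) = 5.412 × 10⁻²³ kg·m/s.
λ = h/p = 1.22 × 10⁻¹¹ m = 12.2 pm.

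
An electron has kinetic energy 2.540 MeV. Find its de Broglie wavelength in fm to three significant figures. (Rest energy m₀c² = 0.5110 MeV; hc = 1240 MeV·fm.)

λ = 412 fm

Total energy E = KE + m₀c² = 2.540 + 0.5110 = 3.0510 MeV.
(pc)² = E² − (m₀c²)² = (3.0510)² − (0.5110)² = 9.047 MeV², so pc = 3.008 MeV.
λ = hc/(pc) = 1240 MeV·fm / 3.008 MeV = 412 fm.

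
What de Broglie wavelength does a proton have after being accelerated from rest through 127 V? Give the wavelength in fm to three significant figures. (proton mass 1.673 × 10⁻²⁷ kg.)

λ = 2540 fm

KE = eV = 1.602 × 10⁻¹⁹ × 127.0 = 2.035 × 10⁻¹⁷ J.
p = √(2mKE) = √(2 × 1.673 × 10⁻²⁷ × 2.035 × 10⁻¹⁷) = 2.609 × 10⁻²² kg·m/s.
λ = h/p = 6.626 × 10⁻³⁴ / 2.609 × 10⁻²² = 2.54 × 10⁻¹² m = 2540 fm.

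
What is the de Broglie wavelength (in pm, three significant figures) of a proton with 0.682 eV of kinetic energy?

λ = 34.7 pm

KE = 0.682 eV = 1.093 × 10⁻¹⁹ J.
p = √(2mKE) = √(2 × 1.673 × 10⁻²⁷ × 1.093 × 10⁻¹⁹) = 1.912 × 10⁻²³ kg·m/s.
λ = h/p = 6.626 × 10⁻³⁴ / 1.912 × 10⁻²³ = 3.47 × 10⁻¹¹ m = 34.7 pm.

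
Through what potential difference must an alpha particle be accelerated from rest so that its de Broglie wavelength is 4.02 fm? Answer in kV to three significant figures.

V = 6380 kV

p = h/λ = 6.626 × 10⁻³⁴ / 4.020 × 10⁻¹⁵ = 1.648 × 10⁻¹⁹ kg·m/s.
KE = p²/(2m) = 2.044 × 10⁻¹² J.
V = KE/2e = 2.044 × 10⁻¹² / (2 × 1.602 × 10⁻¹⁹) = 6380 kV.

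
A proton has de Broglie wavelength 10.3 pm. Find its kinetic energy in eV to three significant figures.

KE = 7.72 eV

p = h/λ = 6.626 × 10⁻³⁴ / 1.030 × 10⁻¹¹ = 6.433 × 10⁻²³ kg·m/s.
KE = p²/(2m) = (6.433 × 10⁻²³)² / (2 × 1.673 × 10⁻²⁷) = 1.237 × 10⁻¹⁸ J = 7.72 eV.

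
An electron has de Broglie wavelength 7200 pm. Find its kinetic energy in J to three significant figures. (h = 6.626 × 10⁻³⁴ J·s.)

KE = 4.65 × 10⁻²¹ J

p = h/λ = 6.626 × 10⁻³⁴ / 7.200 × 10⁻⁹ = 9.203 × 10⁻²⁶ kg·m/s.
KE = p²/(2m) = (9.203 × 10⁻²⁶)² / (2 × 9.109 × 10⁻³¹) = 4.649 × 10⁻²¹ J = 4.65 × 10⁻²¹ J.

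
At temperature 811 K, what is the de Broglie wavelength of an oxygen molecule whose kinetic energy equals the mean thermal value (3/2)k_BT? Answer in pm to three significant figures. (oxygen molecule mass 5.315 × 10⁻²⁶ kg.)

KE = (3/2)k_BT = 1.5 × 1.381 × 10⁻²³ × 811 = 1.680 × 10⁻²⁰ J.
p = √(2mKE) = √(2 × 5.315 × 10⁻²⁶ × 1.680 × 10⁻²⁰) = 4.226 × 10⁻²³ kg·m/s.
λ = h/p = 1.57 × 10⁻¹¹ m = 15.7 pm.

λ = 15.7 pm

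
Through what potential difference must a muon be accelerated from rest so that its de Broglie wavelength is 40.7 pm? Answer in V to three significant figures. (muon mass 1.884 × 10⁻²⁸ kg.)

V = 4.39 V

p = h/λ = 6.626 × 10⁻³⁴ / 4.070 × 10⁻¹¹ = 1.628 × 10⁻²³ kg·m/s.
KE = p²/(2m) = 7.034 × 10⁻¹⁹ J.
V = KE/e = 7.034 × 10⁻¹⁹ / (1.602 × 10⁻¹⁹) = 4.39 V.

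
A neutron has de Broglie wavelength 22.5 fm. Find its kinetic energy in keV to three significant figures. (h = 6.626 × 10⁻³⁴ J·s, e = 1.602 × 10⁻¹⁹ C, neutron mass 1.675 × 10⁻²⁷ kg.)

KE = 1620 keV

p = h/λ = 6.626 × 10⁻³⁴ / 2.250 × 10⁻¹⁴ = 2.945 × 10⁻²⁰ kg·m/s.
KE = p²/(2m) = (2.945 × 10⁻²⁰)² / (2 × 1.675 × 10⁻²⁷) = 2.589 × 10⁻¹³ J = 1620 keV.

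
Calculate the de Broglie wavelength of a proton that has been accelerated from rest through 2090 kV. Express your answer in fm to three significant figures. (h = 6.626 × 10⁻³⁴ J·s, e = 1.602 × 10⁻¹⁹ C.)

λ = 19.8 fm

KE = eV = 1.602 × 10⁻¹⁹ × 2.090 × 10⁶ = 3.348 × 10⁻¹³ J.
p = √(2mKE) = √(2 × 1.673 × 10⁻²⁷ × 3.348 × 10⁻¹³) = 3.347 × 10⁻²⁰ kg·m/s.
λ = h/p = 6.626 × 10⁻³⁴ / 3.347 × 10⁻²⁰ = 1.98 × 10⁻¹⁴ m = 19.8 fm.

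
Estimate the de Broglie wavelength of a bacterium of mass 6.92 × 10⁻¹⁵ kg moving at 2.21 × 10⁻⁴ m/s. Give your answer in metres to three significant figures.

p = mv = 6.92 × 10⁻¹⁵ × 2.21 × 10⁻⁴ = 1.529 × 10⁻¹⁸ kg·m/s.
λ = h/p = 6.626 × 10⁻³⁴ / 1.529 × 10⁻¹⁸ = 4.33 × 10⁻¹⁶ m.

λ = 4.33 × 10⁻¹⁶ m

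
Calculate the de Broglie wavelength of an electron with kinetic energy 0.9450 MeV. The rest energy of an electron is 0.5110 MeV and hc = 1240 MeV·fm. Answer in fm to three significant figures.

Total energy E = KE + m₀c² = 0.9450 + 0.5110 = 1.4560 MeV.
(pc)² = E² − (m₀c²)² = (1.4560)² − (0.5110)² = 1.859 MeV², so pc = 1.363 MeV.
λ = hc/(pc) = 1240 MeV·fm / 1.363 MeV = 910 fm.

λ = 910 fm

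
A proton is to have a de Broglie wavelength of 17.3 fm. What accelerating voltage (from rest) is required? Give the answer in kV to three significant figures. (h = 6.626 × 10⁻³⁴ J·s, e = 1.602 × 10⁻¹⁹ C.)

p = h/λ = 6.626 × 10⁻³⁴ / 1.730 × 10⁻¹⁴ = 3.830 × 10⁻²⁰ kg·m/s.
KE = p²/(2m) = 4.384 × 10⁻¹³ J.
V = KE/e = 4.384 × 10⁻¹³ / (1.602 × 10⁻¹⁹) = 2740 kV.

V = 2740 kV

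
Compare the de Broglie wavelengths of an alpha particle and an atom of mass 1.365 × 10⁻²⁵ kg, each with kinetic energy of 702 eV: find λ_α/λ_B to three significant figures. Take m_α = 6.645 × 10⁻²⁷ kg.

λ_α/λ_B = 4.53

At fixed KE, p = √(2mKE) so λ = h/p ∝ 1/√m.
λ_α/λ_B = √(m_B/m_α) = √(1.365 × 10⁻²⁵/6.645 × 10⁻²⁷) = √(20.54) = 4.53.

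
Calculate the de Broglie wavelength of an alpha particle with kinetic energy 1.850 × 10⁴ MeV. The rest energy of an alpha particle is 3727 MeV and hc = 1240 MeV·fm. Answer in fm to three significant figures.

λ = 0.0566 fm

Total energy E = KE + m₀c² = 1.850 × 10⁴ + 3727 = 22227 MeV.
(pc)² = E² − (m₀c²)² = (22227)² − (3727)² = 4.801 × 10⁸ MeV², so pc = 2.191 × 10⁴ MeV.
λ = hc/(pc) = 1240 MeV·fm / 2.191 × 10⁴ MeV = 0.0566 fm.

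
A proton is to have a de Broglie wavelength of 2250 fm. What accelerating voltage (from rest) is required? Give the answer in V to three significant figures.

p = h/λ = 6.626 × 10⁻³⁴ / 2.250 × 10⁻¹² = 2.945 × 10⁻²² kg·m/s.
KE = p²/(2m) = 2.592 × 10⁻¹⁷ J.
V = KE/e = 2.592 × 10⁻¹⁷ / (1.602 × 10⁻¹⁹) = 162 V.

V = 162 V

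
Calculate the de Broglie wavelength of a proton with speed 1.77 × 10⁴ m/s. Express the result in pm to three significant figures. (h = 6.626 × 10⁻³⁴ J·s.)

p = mv = 1.673 × 10⁻²⁷ × 1.77 × 10⁴ = 2.961 × 10⁻²³ kg·m/s.
λ = h/p = 6.626 × 10⁻³⁴ / 2.961 × 10⁻²³ = 2.24 × 10⁻¹¹ m = 22.4 pm.

λ = 22.4 pm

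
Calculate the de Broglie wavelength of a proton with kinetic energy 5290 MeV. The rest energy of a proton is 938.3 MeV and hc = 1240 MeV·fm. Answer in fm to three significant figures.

Total energy E = KE + m₀c² = 5290 + 938.3 = 6228.3 MeV.
(pc)² = E² − (m₀c²)² = (6228.3)² − (938.3)² = 3.791 × 10⁷ MeV², so pc = 6157 MeV.
λ = hc/(pc) = 1240 MeV·fm / 6157 MeV = 0.201 fm.

λ = 0.201 fm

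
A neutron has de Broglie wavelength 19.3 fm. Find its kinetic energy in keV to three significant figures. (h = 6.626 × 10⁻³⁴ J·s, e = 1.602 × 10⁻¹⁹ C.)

KE = 2200 keV

p = h/λ = 6.626 × 10⁻³⁴ / 1.930 × 10⁻¹⁴ = 3.433 × 10⁻²⁰ kg·m/s.
KE = p²/(2m) = (3.433 × 10⁻²⁰)² / (2 × 1.675 × 10⁻²⁷) = 3.518 × 10⁻¹³ J = 2200 keV.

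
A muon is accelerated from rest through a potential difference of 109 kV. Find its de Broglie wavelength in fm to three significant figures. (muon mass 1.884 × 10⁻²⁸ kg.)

λ = 258 fm

KE = eV = 1.602 × 10⁻¹⁹ × 1.090 × 10⁵ = 1.746 × 10⁻¹⁴ J.
p = √(2mKE) = √(2 × 1.884 × 10⁻²⁸ × 1.746 × 10⁻¹⁴) = 2.565 × 10⁻²¹ kg·m/s.
λ = h/p = 6.626 × 10⁻³⁴ / 2.565 × 10⁻²¹ = 2.58 × 10⁻¹³ m = 258 fm.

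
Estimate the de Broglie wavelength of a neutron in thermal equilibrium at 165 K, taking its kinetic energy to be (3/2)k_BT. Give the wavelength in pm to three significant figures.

λ = 196 pm

KE = (3/2)k_BT = 1.5 × 1.381 × 10⁻²³ × 165 = 3.418 × 10⁻²¹ J.
p = √(2mKE) = √(2 × 1.675 × 10⁻²⁷ × 3.418 × 10⁻²¹) = 3.384 × 10⁻²⁴ kg·m/s.
λ = h/p = 1.96 × 10⁻¹⁰ m = 196 pm.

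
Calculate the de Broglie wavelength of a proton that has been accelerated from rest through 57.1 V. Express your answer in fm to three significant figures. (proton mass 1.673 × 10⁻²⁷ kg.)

KE = eV = 1.602 × 10⁻¹⁹ × 57.10 = 9.147 × 10⁻¹⁸ J.
p = √(2mKE) = √(2 × 1.673 × 10⁻²⁷ × 9.147 × 10⁻¹⁸) = 1.749 × 10⁻²² kg·m/s.
λ = h/p = 6.626 × 10⁻³⁴ / 1.749 × 10⁻²² = 3.79 × 10⁻¹² m = 3790 fm.

λ = 3790 fm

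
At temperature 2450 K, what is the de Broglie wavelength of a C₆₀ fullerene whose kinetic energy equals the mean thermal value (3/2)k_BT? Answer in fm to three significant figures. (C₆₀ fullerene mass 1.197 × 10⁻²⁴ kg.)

λ = 1900 fm

KE = (3/2)k_BT = 1.5 × 1.381 × 10⁻²³ × 2450 = 5.075 × 10⁻²⁰ J.
p = √(2mKE) = √(2 × 1.197 × 10⁻²⁴ × 5.075 × 10⁻²⁰) = 3.486 × 10⁻²² kg·m/s.
λ = h/p = 1.90 × 10⁻¹² m = 1900 fm.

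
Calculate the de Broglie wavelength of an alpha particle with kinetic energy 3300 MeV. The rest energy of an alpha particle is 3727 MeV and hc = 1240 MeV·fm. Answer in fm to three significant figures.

Total energy E = KE + m₀c² = 3300 + 3727 = 7027 MeV.
(pc)² = E² − (m₀c²)² = (7027)² − (3727)² = 3.549 × 10⁷ MeV², so pc = 5957 MeV.
λ = hc/(pc) = 1240 MeV·fm / 5957 MeV = 0.208 fm.

λ = 0.208 fm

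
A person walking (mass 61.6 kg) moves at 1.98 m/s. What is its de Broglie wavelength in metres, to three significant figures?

p = mv = 61.6 × 1.98 = 1.220 × 10² kg·m/s.
λ = h/p = 6.626 × 10⁻³⁴ / 1.220 × 10² = 5.43 × 10⁻³⁶ m.

λ = 5.43 × 10⁻³⁶ m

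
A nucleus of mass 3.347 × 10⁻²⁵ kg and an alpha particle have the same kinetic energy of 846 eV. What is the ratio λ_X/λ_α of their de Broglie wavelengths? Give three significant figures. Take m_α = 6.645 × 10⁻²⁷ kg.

λ_X/λ_α = 0.141

At fixed KE, p = √(2mKE) so λ = h/p ∝ 1/√m.
λ_X/λ_α = √(m_α/m_X) = √(6.645 × 10⁻²⁷/3.347 × 10⁻²⁵) = √(0.01985) = 0.141.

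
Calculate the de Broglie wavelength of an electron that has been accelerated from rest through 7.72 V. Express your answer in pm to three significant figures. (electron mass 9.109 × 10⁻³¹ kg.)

KE = eV = 1.602 × 10⁻¹⁹ × 7.720 = 1.237 × 10⁻¹⁸ J.
p = √(2mKE) = √(2 × 9.109 × 10⁻³¹ × 1.237 × 10⁻¹⁸) = 1.501 × 10⁻²⁴ kg·m/s.
λ = h/p = 6.626 × 10⁻³⁴ / 1.501 × 10⁻²⁴ = 4.41 × 10⁻¹⁰ m = 441 pm.

λ = 441 pm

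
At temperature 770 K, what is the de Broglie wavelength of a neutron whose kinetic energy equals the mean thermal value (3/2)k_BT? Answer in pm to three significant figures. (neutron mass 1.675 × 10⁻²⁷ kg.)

KE = (3/2)k_BT = 1.5 × 1.381 × 10⁻²³ × 770 = 1.595 × 10⁻²⁰ J.
p = √(2mKE) = √(2 × 1.675 × 10⁻²⁷ × 1.595 × 10⁻²⁰) = 7.310 × 10⁻²⁴ kg·m/s.
λ = h/p = 9.06 × 10⁻¹¹ m = 90.6 pm.

λ = 90.6 pm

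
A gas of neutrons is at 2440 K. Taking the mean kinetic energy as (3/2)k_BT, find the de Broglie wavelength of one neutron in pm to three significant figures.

KE = (3/2)k_BT = 1.5 × 1.381 × 10⁻²³ × 2440 = 5.054 × 10⁻²⁰ J.
p = √(2mKE) = √(2 × 1.675 × 10⁻²⁷ × 5.054 × 10⁻²⁰) = 1.301 × 10⁻²³ kg·m/s.
λ = h/p = 5.09 × 10⁻¹¹ m = 50.9 pm.

λ = 50.9 pm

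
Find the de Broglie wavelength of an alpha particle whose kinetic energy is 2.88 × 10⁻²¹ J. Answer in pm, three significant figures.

p = √(2mKE) = √(2 × 6.645 × 10⁻²⁷ × 2.880 × 10⁻²¹) = 6.187 × 10⁻²⁴ kg·m/s.
λ = h/p = 6.626 × 10⁻³⁴ / 6.187 × 10⁻²⁴ = 1.07 × 10⁻¹⁰ m = 107 pm.

λ = 107 pm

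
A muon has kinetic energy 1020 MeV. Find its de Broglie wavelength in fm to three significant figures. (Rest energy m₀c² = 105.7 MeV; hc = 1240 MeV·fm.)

λ = 1.11 fm

Total energy E = KE + m₀c² = 1020 + 105.7 = 1125.7 MeV.
(pc)² = E² − (m₀c²)² = (1125.7)² − (105.7)² = 1.256 × 10⁶ MeV², so pc = 1121 MeV.
λ = hc/(pc) = 1240 MeV·fm / 1121 MeV = 1.11 fm.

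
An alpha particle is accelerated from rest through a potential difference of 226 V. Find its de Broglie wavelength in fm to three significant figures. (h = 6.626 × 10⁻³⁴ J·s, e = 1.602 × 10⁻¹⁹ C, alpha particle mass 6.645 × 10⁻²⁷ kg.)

λ = 675 fm

KE = 2eV = 2 × 1.602 × 10⁻¹⁹ × 226.0 = 7.241 × 10⁻¹⁷ J.
p = √(2mKE) = √(2 × 6.645 × 10⁻²⁷ × 7.241 × 10⁻¹⁷) = 9.810 × 10⁻²² kg·m/s.
λ = h/p = 6.626 × 10⁻³⁴ / 9.810 × 10⁻²² = 6.75 × 10⁻¹³ m = 675 fm.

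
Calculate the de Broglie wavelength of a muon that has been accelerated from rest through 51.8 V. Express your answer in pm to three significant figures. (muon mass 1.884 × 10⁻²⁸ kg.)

KE = eV = 1.602 × 10⁻¹⁹ × 51.80 = 8.298 × 10⁻¹⁸ J.
p = √(2mKE) = √(2 × 1.884 × 10⁻²⁸ × 8.298 × 10⁻¹⁸) = 5.592 × 10⁻²³ kg·m/s.
λ = h/p = 6.626 × 10⁻³⁴ / 5.592 × 10⁻²³ = 1.18 × 10⁻¹¹ m = 11.8 pm.

λ = 11.8 pm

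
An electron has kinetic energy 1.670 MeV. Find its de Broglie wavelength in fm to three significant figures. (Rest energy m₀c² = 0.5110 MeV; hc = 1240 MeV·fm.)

Total energy E = KE + m₀c² = 1.670 + 0.5110 = 2.1810 MeV.
(pc)² = E² − (m₀c²)² = (2.1810)² − (0.5110)² = 4.496 MeV², so pc = 2.120 MeV.
λ = hc/(pc) = 1240 MeV·fm / 2.120 MeV = 585 fm.

λ = 585 fm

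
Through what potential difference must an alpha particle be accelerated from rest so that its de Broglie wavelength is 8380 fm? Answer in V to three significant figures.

p = h/λ = 6.626 × 10⁻³⁴ / 8.380 × 10⁻¹² = 7.907 × 10⁻²³ kg·m/s.
KE = p²/(2m) = 4.704 × 10⁻¹⁹ J.
V = KE/2e = 4.704 × 10⁻¹⁹ / (2 × 1.602 × 10⁻¹⁹) = 1.47 V.

V = 1.47 V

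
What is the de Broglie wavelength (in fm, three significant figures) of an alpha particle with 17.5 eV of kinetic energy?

KE = 17.5 eV = 2.804 × 10⁻¹⁸ J.
p = √(2mKE) = √(2 × 6.645 × 10⁻²⁷ × 2.804 × 10⁻¹⁸) = 1.930 × 10⁻²² kg·m/s.
λ = h/p = 6.626 × 10⁻³⁴ / 1.930 × 10⁻²² = 3.43 × 10⁻¹² m = 3430 fm.

λ = 3430 fm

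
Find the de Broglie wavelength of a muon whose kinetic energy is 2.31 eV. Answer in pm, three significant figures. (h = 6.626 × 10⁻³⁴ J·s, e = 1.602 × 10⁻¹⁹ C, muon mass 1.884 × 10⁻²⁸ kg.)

KE = 2.31 eV = 3.701 × 10⁻¹⁹ J.
p = √(2mKE) = √(2 × 1.884 × 10⁻²⁸ × 3.701 × 10⁻¹⁹) = 1.181 × 10⁻²³ kg·m/s.
λ = h/p = 6.626 × 10⁻³⁴ / 1.181 × 10⁻²³ = 5.61 × 10⁻¹¹ m = 56.1 pm.

λ = 56.1 pm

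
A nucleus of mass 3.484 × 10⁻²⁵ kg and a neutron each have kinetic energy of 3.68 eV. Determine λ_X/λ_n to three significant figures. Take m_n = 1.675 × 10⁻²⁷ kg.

At fixed KE, p = √(2mKE) so λ = h/p ∝ 1/√m.
λ_X/λ_n = √(m_n/m_X) = √(1.675 × 10⁻²⁷/3.484 × 10⁻²⁵) = √(4.808 × 10⁻³) = 0.0693.

λ_X/λ_n = 0.0693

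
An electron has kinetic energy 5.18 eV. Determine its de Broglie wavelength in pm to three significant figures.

λ = 539 pm

KE = 5.18 eV = 8.298 × 10⁻¹⁹ J.
p = √(2mKE) = √(2 × 9.109 × 10⁻³¹ × 8.298 × 10⁻¹⁹) = 1.230 × 10⁻²⁴ kg·m/s.
λ = h/p = 6.626 × 10⁻³⁴ / 1.230 × 10⁻²⁴ = 5.39 × 10⁻¹⁰ m = 539 pm.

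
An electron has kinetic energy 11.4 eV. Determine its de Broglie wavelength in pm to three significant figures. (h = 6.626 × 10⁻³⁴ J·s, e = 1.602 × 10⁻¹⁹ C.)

KE = 11.4 eV = 1.826 × 10⁻¹⁸ J.
p = √(2mKE) = √(2 × 9.109 × 10⁻³¹ × 1.826 × 10⁻¹⁸) = 1.824 × 10⁻²⁴ kg·m/s.
λ = h/p = 6.626 × 10⁻³⁴ / 1.824 × 10⁻²⁴ = 3.63 × 10⁻¹⁰ m = 363 pm.

λ = 363 pm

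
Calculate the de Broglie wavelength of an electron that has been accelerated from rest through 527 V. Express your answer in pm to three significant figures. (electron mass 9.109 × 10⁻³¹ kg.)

KE = eV = 1.602 × 10⁻¹⁹ × 527.0 = 8.443 × 10⁻¹⁷ J.
p = √(2mKE) = √(2 × 9.109 × 10⁻³¹ × 8.443 × 10⁻¹⁷) = 1.240 × 10⁻²³ kg·m/s.
λ = h/p = 6.626 × 10⁻³⁴ / 1.240 × 10⁻²³ = 5.34 × 10⁻¹¹ m = 53.4 pm.

λ = 53.4 pm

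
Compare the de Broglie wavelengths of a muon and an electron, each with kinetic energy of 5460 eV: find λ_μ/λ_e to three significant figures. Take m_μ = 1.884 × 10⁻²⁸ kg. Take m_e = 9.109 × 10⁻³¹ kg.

λ_μ/λ_e = 0.0695

At fixed KE, p = √(2mKE) so λ = h/p ∝ 1/√m.
λ_μ/λ_e = √(m_e/m_μ) = √(9.109 × 10⁻³¹/1.884 × 10⁻²⁸) = √(4.835 × 10⁻³) = 0.0695.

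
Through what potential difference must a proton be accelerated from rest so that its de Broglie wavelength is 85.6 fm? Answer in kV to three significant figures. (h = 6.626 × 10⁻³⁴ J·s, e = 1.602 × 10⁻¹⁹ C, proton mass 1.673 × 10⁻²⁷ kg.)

p = h/λ = 6.626 × 10⁻³⁴ / 8.560 × 10⁻¹⁴ = 7.741 × 10⁻²¹ kg·m/s.
KE = p²/(2m) = 1.791 × 10⁻¹⁴ J.
V = KE/e = 1.791 × 10⁻¹⁴ / (1.602 × 10⁻¹⁹) = 112 kV.

V = 112 kV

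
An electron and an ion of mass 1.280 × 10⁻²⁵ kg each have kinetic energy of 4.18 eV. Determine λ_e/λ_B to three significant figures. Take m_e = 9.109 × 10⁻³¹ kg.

At fixed KE, p = √(2mKE) so λ = h/p ∝ 1/√m.
λ_e/λ_B = √(m_B/m_e) = √(1.280 × 10⁻²⁵/9.109 × 10⁻³¹) = √(1.405 × 10⁵) = 375.

λ_e/λ_B = 375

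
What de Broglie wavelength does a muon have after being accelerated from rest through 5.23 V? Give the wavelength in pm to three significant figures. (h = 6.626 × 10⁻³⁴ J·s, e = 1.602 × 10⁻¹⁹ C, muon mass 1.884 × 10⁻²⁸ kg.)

λ = 37.3 pm

KE = eV = 1.602 × 10⁻¹⁹ × 5.230 = 8.378 × 10⁻¹⁹ J.
p = √(2mKE) = √(2 × 1.884 × 10⁻²⁸ × 8.378 × 10⁻¹⁹) = 1.777 × 10⁻²³ kg·m/s.
λ = h/p = 6.626 × 10⁻³⁴ / 1.777 × 10⁻²³ = 3.73 × 10⁻¹¹ m = 37.3 pm.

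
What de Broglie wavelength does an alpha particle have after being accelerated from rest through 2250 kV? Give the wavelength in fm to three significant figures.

λ = 6.77 fm

KE = 2eV = 2 × 1.602 × 10⁻¹⁹ × 2.250 × 10⁶ = 7.209 × 10⁻¹³ J.
p = √(2mKE) = √(2 × 6.645 × 10⁻²⁷ × 7.209 × 10⁻¹³) = 9.788 × 10⁻²⁰ kg·m/s.
λ = h/p = 6.626 × 10⁻³⁴ / 9.788 × 10⁻²⁰ = 6.77 × 10⁻¹⁵ m = 6.77 fm.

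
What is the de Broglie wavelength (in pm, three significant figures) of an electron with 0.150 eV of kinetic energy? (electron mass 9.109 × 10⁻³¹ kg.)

KE = 0.150 eV = 2.403 × 10⁻²⁰ J.
p = √(2mKE) = √(2 × 9.109 × 10⁻³¹ × 2.403 × 10⁻²⁰) = 2.092 × 10⁻²⁵ kg·m/s.
λ = h/p = 6.626 × 10⁻³⁴ / 2.092 × 10⁻²⁵ = 3.17 × 10⁻⁹ m = 3170 pm.

λ = 3170 pm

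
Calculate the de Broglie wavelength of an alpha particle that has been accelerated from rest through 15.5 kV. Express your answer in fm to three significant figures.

λ = 81.6 fm

KE = 2eV = 2 × 1.602 × 10⁻¹⁹ × 1.550 × 10⁴ = 4.966 × 10⁻¹⁵ J.
p = √(2mKE) = √(2 × 6.645 × 10⁻²⁷ × 4.966 × 10⁻¹⁵) = 8.124 × 10⁻²¹ kg·m/s.
λ = h/p = 6.626 × 10⁻³⁴ / 8.124 × 10⁻²¹ = 8.16 × 10⁻¹⁴ m = 81.6 fm.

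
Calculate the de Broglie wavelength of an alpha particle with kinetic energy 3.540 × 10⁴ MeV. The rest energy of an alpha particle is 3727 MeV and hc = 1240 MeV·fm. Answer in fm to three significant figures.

Total energy E = KE + m₀c² = 3.540 × 10⁴ + 3727 = 39127 MeV.
(pc)² = E² − (m₀c²)² = (39127)² − (3727)² = 1.517 × 10⁹ MeV², so pc = 3.895 × 10⁴ MeV.
λ = hc/(pc) = 1240 MeV·fm / 3.895 × 10⁴ MeV = 0.0318 fm.

λ = 0.0318 fm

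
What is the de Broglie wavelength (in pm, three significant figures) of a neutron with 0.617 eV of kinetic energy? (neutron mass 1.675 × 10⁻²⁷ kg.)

KE = 0.617 eV = 9.884 × 10⁻²⁰ J.
p = √(2mKE) = √(2 × 1.675 × 10⁻²⁷ × 9.884 × 10⁻²⁰) = 1.820 × 10⁻²³ kg·m/s.
λ = h/p = 6.626 × 10⁻³⁴ / 1.820 × 10⁻²³ = 3.64 × 10⁻¹¹ m = 36.4 pm.

λ = 36.4 pm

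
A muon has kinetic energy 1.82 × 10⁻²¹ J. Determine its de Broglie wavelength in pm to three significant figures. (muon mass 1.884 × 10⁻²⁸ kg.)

λ = 800 pm

p = √(2mKE) = √(2 × 1.884 × 10⁻²⁸ × 1.820 × 10⁻²¹) = 8.281 × 10⁻²⁵ kg·m/s.
λ = h/p = 6.626 × 10⁻³⁴ / 8.281 × 10⁻²⁵ = 8.00 × 10⁻¹⁰ m = 800 pm.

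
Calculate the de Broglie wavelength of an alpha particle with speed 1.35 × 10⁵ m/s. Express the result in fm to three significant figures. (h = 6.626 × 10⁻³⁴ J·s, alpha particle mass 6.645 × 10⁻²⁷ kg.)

λ = 739 fm

p = mv = 6.645 × 10⁻²⁷ × 1.35 × 10⁵ = 8.971 × 10⁻²² kg·m/s.
λ = h/p = 6.626 × 10⁻³⁴ / 8.971 × 10⁻²² = 7.39 × 10⁻¹³ m = 739 fm.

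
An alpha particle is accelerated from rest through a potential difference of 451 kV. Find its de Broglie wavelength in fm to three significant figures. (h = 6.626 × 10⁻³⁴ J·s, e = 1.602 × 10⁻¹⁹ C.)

λ = 15.1 fm

KE = 2eV = 2 × 1.602 × 10⁻¹⁹ × 4.510 × 10⁵ = 1.445 × 10⁻¹³ J.
p = √(2mKE) = √(2 × 6.645 × 10⁻²⁷ × 1.445 × 10⁻¹³) = 4.382 × 10⁻²⁰ kg·m/s.
λ = h/p = 6.626 × 10⁻³⁴ / 4.382 × 10⁻²⁰ = 1.51 × 10⁻¹⁴ m = 15.1 fm.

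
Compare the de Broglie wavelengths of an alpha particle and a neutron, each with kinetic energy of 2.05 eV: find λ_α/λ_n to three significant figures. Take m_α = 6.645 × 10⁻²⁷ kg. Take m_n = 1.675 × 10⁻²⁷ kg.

At fixed KE, p = √(2mKE) so λ = h/p ∝ 1/√m.
λ_α/λ_n = √(m_n/m_α) = √(1.675 × 10⁻²⁷/6.645 × 10⁻²⁷) = √(0.2521) = 0.502.

λ_α/λ_n = 0.502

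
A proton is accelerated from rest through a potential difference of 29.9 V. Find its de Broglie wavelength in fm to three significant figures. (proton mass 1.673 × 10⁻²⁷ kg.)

KE = eV = 1.602 × 10⁻¹⁹ × 29.90 = 4.790 × 10⁻¹⁸ J.
p = √(2mKE) = √(2 × 1.673 × 10⁻²⁷ × 4.790 × 10⁻¹⁸) = 1.266 × 10⁻²² kg·m/s.
λ = h/p = 6.626 × 10⁻³⁴ / 1.266 × 10⁻²² = 5.23 × 10⁻¹² m = 5230 fm.

λ = 5230 fm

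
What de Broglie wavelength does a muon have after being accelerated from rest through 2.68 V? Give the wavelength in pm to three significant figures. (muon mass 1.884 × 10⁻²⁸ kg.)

KE = eV = 1.602 × 10⁻¹⁹ × 2.680 = 4.293 × 10⁻¹⁹ J.
p = √(2mKE) = √(2 × 1.884 × 10⁻²⁸ × 4.293 × 10⁻¹⁹) = 1.272 × 10⁻²³ kg·m/s.
λ = h/p = 6.626 × 10⁻³⁴ / 1.272 × 10⁻²³ = 5.21 × 10⁻¹¹ m = 52.1 pm.

λ = 52.1 pm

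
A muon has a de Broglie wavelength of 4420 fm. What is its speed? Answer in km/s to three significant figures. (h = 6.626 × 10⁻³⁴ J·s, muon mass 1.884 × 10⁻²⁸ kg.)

p = h/λ = 6.626 × 10⁻³⁴ / 4.420 × 10⁻¹² = 1.499 × 10⁻²² kg·m/s.
v = p/m = 1.499 × 10⁻²² / 1.884 × 10⁻²⁸ = 7.96 × 10⁵ m/s = 796 km/s.

v = 796 km/s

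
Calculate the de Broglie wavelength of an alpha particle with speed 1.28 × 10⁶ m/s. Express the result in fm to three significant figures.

λ = 77.9 fm

p = mv = 6.645 × 10⁻²⁷ × 1.28 × 10⁶ = 8.506 × 10⁻²¹ kg·m/s.
λ = h/p = 6.626 × 10⁻³⁴ / 8.506 × 10⁻²¹ = 7.79 × 10⁻¹⁴ m = 77.9 fm.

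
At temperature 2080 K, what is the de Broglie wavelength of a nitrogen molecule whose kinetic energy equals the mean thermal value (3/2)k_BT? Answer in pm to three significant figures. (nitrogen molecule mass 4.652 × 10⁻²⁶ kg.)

KE = (3/2)k_BT = 1.5 × 1.381 × 10⁻²³ × 2080 = 4.309 × 10⁻²⁰ J.
p = √(2mKE) = √(2 × 4.652 × 10⁻²⁶ × 4.309 × 10⁻²⁰) = 6.332 × 10⁻²³ kg·m/s.
λ = h/p = 1.05 × 10⁻¹¹ m = 10.5 pm.

λ = 10.5 pm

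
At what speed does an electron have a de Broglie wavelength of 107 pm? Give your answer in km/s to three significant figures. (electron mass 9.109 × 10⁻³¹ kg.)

v = 6800 km/s

p = h/λ = 6.626 × 10⁻³⁴ / 1.070 × 10⁻¹⁰ = 6.193 × 10⁻²⁴ kg·m/s.
v = p/m = 6.193 × 10⁻²⁴ / 9.109 × 10⁻³¹ = 6.80 × 10⁶ m/s = 6800 km/s.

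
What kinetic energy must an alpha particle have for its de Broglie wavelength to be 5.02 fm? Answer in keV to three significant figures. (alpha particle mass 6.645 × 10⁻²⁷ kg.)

p = h/λ = 6.626 × 10⁻³⁴ / 5.020 × 10⁻¹⁵ = 1.320 × 10⁻¹⁹ kg·m/s.
KE = p²/(2m) = (1.320 × 10⁻¹⁹)² / (2 × 6.645 × 10⁻²⁷) = 1.311 × 10⁻¹² J = 8180 keV.

KE = 8180 keV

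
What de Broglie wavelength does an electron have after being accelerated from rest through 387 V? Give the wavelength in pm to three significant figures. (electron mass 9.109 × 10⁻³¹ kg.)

KE = eV = 1.602 × 10⁻¹⁹ × 387.0 = 6.200 × 10⁻¹⁷ J.
p = √(2mKE) = √(2 × 9.109 × 10⁻³¹ × 6.200 × 10⁻¹⁷) = 1.063 × 10⁻²³ kg·m/s.
λ = h/p = 6.626 × 10⁻³⁴ / 1.063 × 10⁻²³ = 6.23 × 10⁻¹¹ m = 62.3 pm.

λ = 62.3 pm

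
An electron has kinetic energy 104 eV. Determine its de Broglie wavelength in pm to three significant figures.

λ = 120 pm

KE = 104 eV = 1.666 × 10⁻¹⁷ J.
p = √(2mKE) = √(2 × 9.109 × 10⁻³¹ × 1.666 × 10⁻¹⁷) = 5.509 × 10⁻²⁴ kg·m/s.
λ = h/p = 6.626 × 10⁻³⁴ / 5.509 × 10⁻²⁴ = 1.20 × 10⁻¹⁰ m = 120 pm.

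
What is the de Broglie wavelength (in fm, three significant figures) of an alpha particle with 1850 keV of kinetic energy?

KE = 1850 keV = 2.964 × 10⁻¹³ J.
p = √(2mKE) = √(2 × 6.645 × 10⁻²⁷ × 2.964 × 10⁻¹³) = 6.276 × 10⁻²⁰ kg·m/s.
λ = h/p = 6.626 × 10⁻³⁴ / 6.276 × 10⁻²⁰ = 1.06 × 10⁻¹⁴ m = 10.6 fm.

λ = 10.6 fm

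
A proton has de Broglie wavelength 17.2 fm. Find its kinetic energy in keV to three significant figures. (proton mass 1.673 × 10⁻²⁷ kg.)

KE = 2770 keV

p = h/λ = 6.626 × 10⁻³⁴ / 1.720 × 10⁻¹⁴ = 3.852 × 10⁻²⁰ kg·m/s.
KE = p²/(2m) = (3.852 × 10⁻²⁰)² / (2 × 1.673 × 10⁻²⁷) = 4.435 × 10⁻¹³ J = 2770 keV.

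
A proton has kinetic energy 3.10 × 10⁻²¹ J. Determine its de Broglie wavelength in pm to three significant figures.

p = √(2mKE) = √(2 × 1.673 × 10⁻²⁷ × 3.100 × 10⁻²¹) = 3.221 × 10⁻²⁴ kg·m/s.
λ = h/p = 6.626 × 10⁻³⁴ / 3.221 × 10⁻²⁴ = 2.06 × 10⁻¹⁰ m = 206 pm.

λ = 206 pm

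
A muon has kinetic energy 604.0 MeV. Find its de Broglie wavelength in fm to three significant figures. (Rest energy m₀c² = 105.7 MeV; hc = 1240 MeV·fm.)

Total energy E = KE + m₀c² = 604.0 + 105.7 = 709.7 MeV.
(pc)² = E² − (m₀c²)² = (709.7)² − (105.7)² = 4.925 × 10⁵ MeV², so pc = 701.8 MeV.
λ = hc/(pc) = 1240 MeV·fm / 701.8 MeV = 1.77 fm.

λ = 1.77 fm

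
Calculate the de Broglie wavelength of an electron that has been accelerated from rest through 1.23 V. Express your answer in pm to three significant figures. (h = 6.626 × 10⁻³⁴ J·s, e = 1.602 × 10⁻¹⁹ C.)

KE = eV = 1.602 × 10⁻¹⁹ × 1.230 = 1.970 × 10⁻¹⁹ J.
p = √(2mKE) = √(2 × 9.109 × 10⁻³¹ × 1.970 × 10⁻¹⁹) = 5.991 × 10⁻²⁵ kg·m/s.
λ = h/p = 6.626 × 10⁻³⁴ / 5.991 × 10⁻²⁵ = 1.11 × 10⁻⁹ m = 1110 pm.

λ = 1110 pm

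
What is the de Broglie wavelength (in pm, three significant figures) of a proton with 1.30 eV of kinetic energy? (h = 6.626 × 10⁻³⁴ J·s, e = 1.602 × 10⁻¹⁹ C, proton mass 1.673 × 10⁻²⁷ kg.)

KE = 1.30 eV = 2.083 × 10⁻¹⁹ J.
p = √(2mKE) = √(2 × 1.673 × 10⁻²⁷ × 2.083 × 10⁻¹⁹) = 2.640 × 10⁻²³ kg·m/s.
λ = h/p = 6.626 × 10⁻³⁴ / 2.640 × 10⁻²³ = 2.51 × 10⁻¹¹ m = 25.1 pm.

λ = 25.1 pm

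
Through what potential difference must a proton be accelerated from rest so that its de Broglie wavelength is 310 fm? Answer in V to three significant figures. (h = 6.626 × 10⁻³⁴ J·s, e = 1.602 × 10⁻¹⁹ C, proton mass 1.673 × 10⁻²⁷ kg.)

V = 8520 V

p = h/λ = 6.626 × 10⁻³⁴ / 3.100 × 10⁻¹³ = 2.137 × 10⁻²¹ kg·m/s.
KE = p²/(2m) = 1.365 × 10⁻¹⁵ J.
V = KE/e = 1.365 × 10⁻¹⁵ / (1.602 × 10⁻¹⁹) = 8520 V.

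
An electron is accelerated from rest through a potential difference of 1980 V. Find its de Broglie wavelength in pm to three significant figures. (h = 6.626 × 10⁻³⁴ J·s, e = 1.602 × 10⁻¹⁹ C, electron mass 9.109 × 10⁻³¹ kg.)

KE = eV = 1.602 × 10⁻¹⁹ × 1980 = 3.172 × 10⁻¹⁶ J.
p = √(2mKE) = √(2 × 9.109 × 10⁻³¹ × 3.172 × 10⁻¹⁶) = 2.404 × 10⁻²³ kg·m/s.
λ = h/p = 6.626 × 10⁻³⁴ / 2.404 × 10⁻²³ = 2.76 × 10⁻¹¹ m = 27.6 pm.

λ = 27.6 pm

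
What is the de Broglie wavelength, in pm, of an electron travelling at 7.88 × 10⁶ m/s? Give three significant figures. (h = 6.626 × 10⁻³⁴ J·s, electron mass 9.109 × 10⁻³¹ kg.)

λ = 92.3 pm

p = mv = 9.109 × 10⁻³¹ × 7.88 × 10⁶ = 7.178 × 10⁻²⁴ kg·m/s.
λ = h/p = 6.626 × 10⁻³⁴ / 7.178 × 10⁻²⁴ = 9.23 × 10⁻¹¹ m = 92.3 pm.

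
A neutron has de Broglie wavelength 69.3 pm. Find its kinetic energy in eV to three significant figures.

p = h/λ = 6.626 × 10⁻³⁴ / 6.930 × 10⁻¹¹ = 9.561 × 10⁻²⁴ kg·m/s.
KE = p²/(2m) = (9.561 × 10⁻²⁴)² / (2 × 1.675 × 10⁻²⁷) = 2.729 × 10⁻²⁰ J = 0.170 eV.

KE = 0.170 eV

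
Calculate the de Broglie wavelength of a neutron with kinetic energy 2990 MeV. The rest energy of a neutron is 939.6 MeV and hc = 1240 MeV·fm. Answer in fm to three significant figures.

Total energy E = KE + m₀c² = 2990 + 939.6 = 3929.6 MeV.
(pc)² = E² − (m₀c²)² = (3929.6)² − (939.6)² = 1.456 × 10⁷ MeV², so pc = 3816 MeV.
λ = hc/(pc) = 1240 MeV·fm / 3816 MeV = 0.325 fm.

λ = 0.325 fm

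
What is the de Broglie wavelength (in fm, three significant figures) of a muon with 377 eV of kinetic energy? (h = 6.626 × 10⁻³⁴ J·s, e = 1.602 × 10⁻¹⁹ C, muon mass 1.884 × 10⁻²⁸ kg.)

KE = 377 eV = 6.040 × 10⁻¹⁷ J.
p = √(2mKE) = √(2 × 1.884 × 10⁻²⁸ × 6.040 × 10⁻¹⁷) = 1.509 × 10⁻²² kg·m/s.
λ = h/p = 6.626 × 10⁻³⁴ / 1.509 × 10⁻²² = 4.39 × 10⁻¹² m = 4390 fm.

λ = 4390 fm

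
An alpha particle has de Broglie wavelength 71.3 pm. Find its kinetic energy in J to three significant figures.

p = h/λ = 6.626 × 10⁻³⁴ / 7.130 × 10⁻¹¹ = 9.293 × 10⁻²⁴ kg·m/s.
KE = p²/(2m) = (9.293 × 10⁻²⁴)² / (2 × 6.645 × 10⁻²⁷) = 6.498 × 10⁻²¹ J = 6.50 × 10⁻²¹ J.

KE = 6.50 × 10⁻²¹ J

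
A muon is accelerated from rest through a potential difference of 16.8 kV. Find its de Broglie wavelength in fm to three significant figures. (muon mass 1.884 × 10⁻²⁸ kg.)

KE = eV = 1.602 × 10⁻¹⁹ × 1.680 × 10⁴ = 2.691 × 10⁻¹⁵ J.
p = √(2mKE) = √(2 × 1.884 × 10⁻²⁸ × 2.691 × 10⁻¹⁵) = 1.007 × 10⁻²¹ kg·m/s.
λ = h/p = 6.626 × 10⁻³⁴ / 1.007 × 10⁻²¹ = 6.58 × 10⁻¹³ m = 658 fm.

λ = 658 fm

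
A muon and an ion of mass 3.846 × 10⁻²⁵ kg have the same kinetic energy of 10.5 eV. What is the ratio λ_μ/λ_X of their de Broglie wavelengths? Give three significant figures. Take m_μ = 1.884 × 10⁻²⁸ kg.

At fixed KE, p = √(2mKE) so λ = h/p ∝ 1/√m.
λ_μ/λ_X = √(m_X/m_μ) = √(3.846 × 10⁻²⁵/1.884 × 10⁻²⁸) = √(2041) = 45.2.

λ_μ/λ_X = 45.2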